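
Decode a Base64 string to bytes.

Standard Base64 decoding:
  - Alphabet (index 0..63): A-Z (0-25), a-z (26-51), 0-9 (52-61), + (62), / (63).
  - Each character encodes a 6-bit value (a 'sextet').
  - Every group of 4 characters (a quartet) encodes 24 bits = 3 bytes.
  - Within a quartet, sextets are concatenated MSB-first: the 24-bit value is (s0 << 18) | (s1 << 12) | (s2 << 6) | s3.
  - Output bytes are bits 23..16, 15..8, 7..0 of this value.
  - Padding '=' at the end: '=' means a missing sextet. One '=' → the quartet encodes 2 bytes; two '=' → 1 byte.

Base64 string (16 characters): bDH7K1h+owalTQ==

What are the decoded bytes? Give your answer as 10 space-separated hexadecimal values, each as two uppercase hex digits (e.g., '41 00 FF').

After char 0 ('b'=27): chars_in_quartet=1 acc=0x1B bytes_emitted=0
After char 1 ('D'=3): chars_in_quartet=2 acc=0x6C3 bytes_emitted=0
After char 2 ('H'=7): chars_in_quartet=3 acc=0x1B0C7 bytes_emitted=0
After char 3 ('7'=59): chars_in_quartet=4 acc=0x6C31FB -> emit 6C 31 FB, reset; bytes_emitted=3
After char 4 ('K'=10): chars_in_quartet=1 acc=0xA bytes_emitted=3
After char 5 ('1'=53): chars_in_quartet=2 acc=0x2B5 bytes_emitted=3
After char 6 ('h'=33): chars_in_quartet=3 acc=0xAD61 bytes_emitted=3
After char 7 ('+'=62): chars_in_quartet=4 acc=0x2B587E -> emit 2B 58 7E, reset; bytes_emitted=6
After char 8 ('o'=40): chars_in_quartet=1 acc=0x28 bytes_emitted=6
After char 9 ('w'=48): chars_in_quartet=2 acc=0xA30 bytes_emitted=6
After char 10 ('a'=26): chars_in_quartet=3 acc=0x28C1A bytes_emitted=6
After char 11 ('l'=37): chars_in_quartet=4 acc=0xA306A5 -> emit A3 06 A5, reset; bytes_emitted=9
After char 12 ('T'=19): chars_in_quartet=1 acc=0x13 bytes_emitted=9
After char 13 ('Q'=16): chars_in_quartet=2 acc=0x4D0 bytes_emitted=9
Padding '==': partial quartet acc=0x4D0 -> emit 4D; bytes_emitted=10

Answer: 6C 31 FB 2B 58 7E A3 06 A5 4D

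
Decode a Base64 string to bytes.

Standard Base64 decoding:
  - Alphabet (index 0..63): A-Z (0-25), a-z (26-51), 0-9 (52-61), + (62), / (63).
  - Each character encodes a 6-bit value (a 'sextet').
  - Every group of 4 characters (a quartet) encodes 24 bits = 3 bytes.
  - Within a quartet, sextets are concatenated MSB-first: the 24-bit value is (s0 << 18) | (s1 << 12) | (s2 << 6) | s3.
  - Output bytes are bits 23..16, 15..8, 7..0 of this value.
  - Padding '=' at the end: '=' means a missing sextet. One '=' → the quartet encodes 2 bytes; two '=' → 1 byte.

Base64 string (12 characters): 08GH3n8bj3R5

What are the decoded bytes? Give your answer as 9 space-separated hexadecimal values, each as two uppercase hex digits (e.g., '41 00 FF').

Answer: D3 C1 87 DE 7F 1B 8F 74 79

Derivation:
After char 0 ('0'=52): chars_in_quartet=1 acc=0x34 bytes_emitted=0
After char 1 ('8'=60): chars_in_quartet=2 acc=0xD3C bytes_emitted=0
After char 2 ('G'=6): chars_in_quartet=3 acc=0x34F06 bytes_emitted=0
After char 3 ('H'=7): chars_in_quartet=4 acc=0xD3C187 -> emit D3 C1 87, reset; bytes_emitted=3
After char 4 ('3'=55): chars_in_quartet=1 acc=0x37 bytes_emitted=3
After char 5 ('n'=39): chars_in_quartet=2 acc=0xDE7 bytes_emitted=3
After char 6 ('8'=60): chars_in_quartet=3 acc=0x379FC bytes_emitted=3
After char 7 ('b'=27): chars_in_quartet=4 acc=0xDE7F1B -> emit DE 7F 1B, reset; bytes_emitted=6
After char 8 ('j'=35): chars_in_quartet=1 acc=0x23 bytes_emitted=6
After char 9 ('3'=55): chars_in_quartet=2 acc=0x8F7 bytes_emitted=6
After char 10 ('R'=17): chars_in_quartet=3 acc=0x23DD1 bytes_emitted=6
After char 11 ('5'=57): chars_in_quartet=4 acc=0x8F7479 -> emit 8F 74 79, reset; bytes_emitted=9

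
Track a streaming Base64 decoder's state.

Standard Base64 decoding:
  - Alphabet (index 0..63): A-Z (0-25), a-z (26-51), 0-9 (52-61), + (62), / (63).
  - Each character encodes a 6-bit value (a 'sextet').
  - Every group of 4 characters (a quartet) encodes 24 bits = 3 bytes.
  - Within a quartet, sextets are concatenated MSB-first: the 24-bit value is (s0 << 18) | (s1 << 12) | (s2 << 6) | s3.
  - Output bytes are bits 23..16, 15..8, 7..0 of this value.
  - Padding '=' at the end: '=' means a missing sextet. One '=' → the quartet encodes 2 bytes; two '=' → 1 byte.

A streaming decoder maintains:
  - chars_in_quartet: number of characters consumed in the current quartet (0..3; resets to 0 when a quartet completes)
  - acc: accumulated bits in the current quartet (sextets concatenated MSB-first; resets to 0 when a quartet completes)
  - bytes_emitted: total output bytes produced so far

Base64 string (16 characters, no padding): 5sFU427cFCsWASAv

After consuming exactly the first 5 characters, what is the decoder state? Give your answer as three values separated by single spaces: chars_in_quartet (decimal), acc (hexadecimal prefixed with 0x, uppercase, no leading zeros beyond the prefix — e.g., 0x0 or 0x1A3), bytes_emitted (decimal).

After char 0 ('5'=57): chars_in_quartet=1 acc=0x39 bytes_emitted=0
After char 1 ('s'=44): chars_in_quartet=2 acc=0xE6C bytes_emitted=0
After char 2 ('F'=5): chars_in_quartet=3 acc=0x39B05 bytes_emitted=0
After char 3 ('U'=20): chars_in_quartet=4 acc=0xE6C154 -> emit E6 C1 54, reset; bytes_emitted=3
After char 4 ('4'=56): chars_in_quartet=1 acc=0x38 bytes_emitted=3

Answer: 1 0x38 3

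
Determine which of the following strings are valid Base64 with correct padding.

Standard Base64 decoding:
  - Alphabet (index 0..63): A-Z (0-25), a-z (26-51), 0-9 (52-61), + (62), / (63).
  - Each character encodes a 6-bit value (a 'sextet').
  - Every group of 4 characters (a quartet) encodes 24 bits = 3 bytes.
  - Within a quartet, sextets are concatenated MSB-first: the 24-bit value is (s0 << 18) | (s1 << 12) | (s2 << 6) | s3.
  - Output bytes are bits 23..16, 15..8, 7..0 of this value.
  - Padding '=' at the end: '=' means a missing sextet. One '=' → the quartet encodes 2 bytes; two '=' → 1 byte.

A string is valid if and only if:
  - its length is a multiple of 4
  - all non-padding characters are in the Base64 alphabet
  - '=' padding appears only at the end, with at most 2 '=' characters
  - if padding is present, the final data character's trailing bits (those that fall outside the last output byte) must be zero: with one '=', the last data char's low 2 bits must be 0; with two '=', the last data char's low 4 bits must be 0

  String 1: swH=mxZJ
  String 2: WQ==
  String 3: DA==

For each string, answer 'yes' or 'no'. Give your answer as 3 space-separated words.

Answer: no yes yes

Derivation:
String 1: 'swH=mxZJ' → invalid (bad char(s): ['=']; '=' in middle)
String 2: 'WQ==' → valid
String 3: 'DA==' → valid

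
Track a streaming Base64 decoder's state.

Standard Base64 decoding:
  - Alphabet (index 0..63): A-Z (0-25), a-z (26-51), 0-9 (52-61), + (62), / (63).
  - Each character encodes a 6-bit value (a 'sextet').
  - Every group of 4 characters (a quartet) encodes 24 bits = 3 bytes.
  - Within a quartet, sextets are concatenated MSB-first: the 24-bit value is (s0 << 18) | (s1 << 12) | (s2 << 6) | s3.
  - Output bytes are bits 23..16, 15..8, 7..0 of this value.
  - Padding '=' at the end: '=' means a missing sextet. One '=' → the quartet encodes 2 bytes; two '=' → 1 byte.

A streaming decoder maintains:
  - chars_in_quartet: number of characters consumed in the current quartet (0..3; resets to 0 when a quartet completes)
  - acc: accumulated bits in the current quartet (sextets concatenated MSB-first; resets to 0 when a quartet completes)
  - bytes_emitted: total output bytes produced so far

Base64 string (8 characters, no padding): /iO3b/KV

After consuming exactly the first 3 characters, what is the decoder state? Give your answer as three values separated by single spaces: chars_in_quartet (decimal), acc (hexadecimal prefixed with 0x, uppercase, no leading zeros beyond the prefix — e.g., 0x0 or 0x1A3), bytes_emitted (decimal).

Answer: 3 0x3F88E 0

Derivation:
After char 0 ('/'=63): chars_in_quartet=1 acc=0x3F bytes_emitted=0
After char 1 ('i'=34): chars_in_quartet=2 acc=0xFE2 bytes_emitted=0
After char 2 ('O'=14): chars_in_quartet=3 acc=0x3F88E bytes_emitted=0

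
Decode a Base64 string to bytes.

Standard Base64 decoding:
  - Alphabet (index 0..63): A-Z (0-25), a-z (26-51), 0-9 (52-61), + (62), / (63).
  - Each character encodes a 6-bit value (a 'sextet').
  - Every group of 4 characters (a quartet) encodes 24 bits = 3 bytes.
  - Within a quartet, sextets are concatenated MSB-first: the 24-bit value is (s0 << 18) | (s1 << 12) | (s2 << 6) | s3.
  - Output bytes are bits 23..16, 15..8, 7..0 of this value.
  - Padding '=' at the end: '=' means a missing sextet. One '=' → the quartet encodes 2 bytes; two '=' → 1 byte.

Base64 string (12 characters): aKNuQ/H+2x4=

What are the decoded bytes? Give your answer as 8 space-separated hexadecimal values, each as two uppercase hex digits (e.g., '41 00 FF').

Answer: 68 A3 6E 43 F1 FE DB 1E

Derivation:
After char 0 ('a'=26): chars_in_quartet=1 acc=0x1A bytes_emitted=0
After char 1 ('K'=10): chars_in_quartet=2 acc=0x68A bytes_emitted=0
After char 2 ('N'=13): chars_in_quartet=3 acc=0x1A28D bytes_emitted=0
After char 3 ('u'=46): chars_in_quartet=4 acc=0x68A36E -> emit 68 A3 6E, reset; bytes_emitted=3
After char 4 ('Q'=16): chars_in_quartet=1 acc=0x10 bytes_emitted=3
After char 5 ('/'=63): chars_in_quartet=2 acc=0x43F bytes_emitted=3
After char 6 ('H'=7): chars_in_quartet=3 acc=0x10FC7 bytes_emitted=3
After char 7 ('+'=62): chars_in_quartet=4 acc=0x43F1FE -> emit 43 F1 FE, reset; bytes_emitted=6
After char 8 ('2'=54): chars_in_quartet=1 acc=0x36 bytes_emitted=6
After char 9 ('x'=49): chars_in_quartet=2 acc=0xDB1 bytes_emitted=6
After char 10 ('4'=56): chars_in_quartet=3 acc=0x36C78 bytes_emitted=6
Padding '=': partial quartet acc=0x36C78 -> emit DB 1E; bytes_emitted=8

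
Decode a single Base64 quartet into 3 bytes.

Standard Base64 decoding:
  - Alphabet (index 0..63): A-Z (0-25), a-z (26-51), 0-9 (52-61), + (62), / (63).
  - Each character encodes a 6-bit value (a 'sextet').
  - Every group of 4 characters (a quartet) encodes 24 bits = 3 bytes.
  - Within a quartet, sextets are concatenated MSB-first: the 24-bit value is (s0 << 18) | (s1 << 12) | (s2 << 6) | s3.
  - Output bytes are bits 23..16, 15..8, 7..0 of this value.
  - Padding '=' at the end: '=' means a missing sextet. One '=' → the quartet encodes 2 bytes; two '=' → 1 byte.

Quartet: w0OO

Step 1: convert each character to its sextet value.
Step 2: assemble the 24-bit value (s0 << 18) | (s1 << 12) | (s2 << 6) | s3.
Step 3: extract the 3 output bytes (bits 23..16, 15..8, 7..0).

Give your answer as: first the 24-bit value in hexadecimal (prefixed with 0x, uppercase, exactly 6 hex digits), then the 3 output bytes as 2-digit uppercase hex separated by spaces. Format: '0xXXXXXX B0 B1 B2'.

Answer: 0xC3438E C3 43 8E

Derivation:
Sextets: w=48, 0=52, O=14, O=14
24-bit: (48<<18) | (52<<12) | (14<<6) | 14
      = 0xC00000 | 0x034000 | 0x000380 | 0x00000E
      = 0xC3438E
Bytes: (v>>16)&0xFF=C3, (v>>8)&0xFF=43, v&0xFF=8E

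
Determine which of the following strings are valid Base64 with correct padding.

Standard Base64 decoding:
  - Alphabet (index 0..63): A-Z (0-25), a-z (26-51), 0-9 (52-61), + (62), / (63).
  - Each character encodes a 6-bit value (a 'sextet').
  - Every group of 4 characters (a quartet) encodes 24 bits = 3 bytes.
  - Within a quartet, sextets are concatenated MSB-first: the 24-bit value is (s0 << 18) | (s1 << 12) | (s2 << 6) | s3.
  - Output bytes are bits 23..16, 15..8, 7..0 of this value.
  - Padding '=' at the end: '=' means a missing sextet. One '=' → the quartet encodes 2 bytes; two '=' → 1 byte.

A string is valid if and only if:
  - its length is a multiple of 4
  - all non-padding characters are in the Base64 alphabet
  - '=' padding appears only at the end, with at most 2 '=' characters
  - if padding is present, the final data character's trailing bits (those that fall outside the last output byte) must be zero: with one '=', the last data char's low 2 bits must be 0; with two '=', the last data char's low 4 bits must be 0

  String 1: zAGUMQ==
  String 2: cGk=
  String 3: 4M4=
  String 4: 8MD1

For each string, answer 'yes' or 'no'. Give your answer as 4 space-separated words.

String 1: 'zAGUMQ==' → valid
String 2: 'cGk=' → valid
String 3: '4M4=' → valid
String 4: '8MD1' → valid

Answer: yes yes yes yes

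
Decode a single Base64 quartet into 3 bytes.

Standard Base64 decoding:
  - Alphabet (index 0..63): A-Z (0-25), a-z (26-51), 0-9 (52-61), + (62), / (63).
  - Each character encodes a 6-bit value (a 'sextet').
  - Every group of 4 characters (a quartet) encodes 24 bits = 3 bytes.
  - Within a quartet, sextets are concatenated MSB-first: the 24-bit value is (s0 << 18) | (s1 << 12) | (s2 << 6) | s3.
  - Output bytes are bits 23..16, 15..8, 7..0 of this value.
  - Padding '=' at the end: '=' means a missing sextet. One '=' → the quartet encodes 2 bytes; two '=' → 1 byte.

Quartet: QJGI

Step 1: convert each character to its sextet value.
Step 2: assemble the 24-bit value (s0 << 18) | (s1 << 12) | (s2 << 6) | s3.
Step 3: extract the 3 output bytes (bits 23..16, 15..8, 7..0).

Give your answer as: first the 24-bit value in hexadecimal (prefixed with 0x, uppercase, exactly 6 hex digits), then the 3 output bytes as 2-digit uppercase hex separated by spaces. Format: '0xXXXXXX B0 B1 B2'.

Answer: 0x409188 40 91 88

Derivation:
Sextets: Q=16, J=9, G=6, I=8
24-bit: (16<<18) | (9<<12) | (6<<6) | 8
      = 0x400000 | 0x009000 | 0x000180 | 0x000008
      = 0x409188
Bytes: (v>>16)&0xFF=40, (v>>8)&0xFF=91, v&0xFF=88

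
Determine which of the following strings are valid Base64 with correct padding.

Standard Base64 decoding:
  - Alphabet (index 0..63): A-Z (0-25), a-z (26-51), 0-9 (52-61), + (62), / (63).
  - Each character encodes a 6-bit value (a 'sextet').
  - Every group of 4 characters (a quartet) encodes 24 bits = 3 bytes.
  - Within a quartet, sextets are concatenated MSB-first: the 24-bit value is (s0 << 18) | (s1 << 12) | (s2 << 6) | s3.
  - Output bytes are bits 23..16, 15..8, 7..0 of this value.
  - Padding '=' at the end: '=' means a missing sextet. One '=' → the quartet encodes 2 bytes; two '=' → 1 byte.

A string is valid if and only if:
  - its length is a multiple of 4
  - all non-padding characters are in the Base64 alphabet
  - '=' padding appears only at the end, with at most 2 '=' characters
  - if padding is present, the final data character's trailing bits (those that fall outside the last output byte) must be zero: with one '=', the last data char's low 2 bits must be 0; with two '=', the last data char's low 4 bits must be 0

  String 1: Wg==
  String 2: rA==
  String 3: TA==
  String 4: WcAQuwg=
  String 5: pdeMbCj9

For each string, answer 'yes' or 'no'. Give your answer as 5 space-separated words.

String 1: 'Wg==' → valid
String 2: 'rA==' → valid
String 3: 'TA==' → valid
String 4: 'WcAQuwg=' → valid
String 5: 'pdeMbCj9' → valid

Answer: yes yes yes yes yes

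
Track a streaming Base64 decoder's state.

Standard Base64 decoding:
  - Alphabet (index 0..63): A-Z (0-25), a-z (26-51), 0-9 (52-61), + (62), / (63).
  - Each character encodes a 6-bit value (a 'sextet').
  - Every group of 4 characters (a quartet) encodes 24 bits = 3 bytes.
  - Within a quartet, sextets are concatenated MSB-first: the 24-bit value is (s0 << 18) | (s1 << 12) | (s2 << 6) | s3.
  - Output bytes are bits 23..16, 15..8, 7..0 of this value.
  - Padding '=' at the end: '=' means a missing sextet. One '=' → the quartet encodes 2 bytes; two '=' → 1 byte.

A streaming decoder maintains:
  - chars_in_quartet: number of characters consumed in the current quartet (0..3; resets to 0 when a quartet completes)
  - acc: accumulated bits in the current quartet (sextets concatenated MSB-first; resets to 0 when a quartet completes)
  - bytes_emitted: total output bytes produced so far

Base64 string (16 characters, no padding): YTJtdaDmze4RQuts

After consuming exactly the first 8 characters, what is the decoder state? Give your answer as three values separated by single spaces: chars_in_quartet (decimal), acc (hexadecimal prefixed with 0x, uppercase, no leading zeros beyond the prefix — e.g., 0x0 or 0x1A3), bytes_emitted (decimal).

After char 0 ('Y'=24): chars_in_quartet=1 acc=0x18 bytes_emitted=0
After char 1 ('T'=19): chars_in_quartet=2 acc=0x613 bytes_emitted=0
After char 2 ('J'=9): chars_in_quartet=3 acc=0x184C9 bytes_emitted=0
After char 3 ('t'=45): chars_in_quartet=4 acc=0x61326D -> emit 61 32 6D, reset; bytes_emitted=3
After char 4 ('d'=29): chars_in_quartet=1 acc=0x1D bytes_emitted=3
After char 5 ('a'=26): chars_in_quartet=2 acc=0x75A bytes_emitted=3
After char 6 ('D'=3): chars_in_quartet=3 acc=0x1D683 bytes_emitted=3
After char 7 ('m'=38): chars_in_quartet=4 acc=0x75A0E6 -> emit 75 A0 E6, reset; bytes_emitted=6

Answer: 0 0x0 6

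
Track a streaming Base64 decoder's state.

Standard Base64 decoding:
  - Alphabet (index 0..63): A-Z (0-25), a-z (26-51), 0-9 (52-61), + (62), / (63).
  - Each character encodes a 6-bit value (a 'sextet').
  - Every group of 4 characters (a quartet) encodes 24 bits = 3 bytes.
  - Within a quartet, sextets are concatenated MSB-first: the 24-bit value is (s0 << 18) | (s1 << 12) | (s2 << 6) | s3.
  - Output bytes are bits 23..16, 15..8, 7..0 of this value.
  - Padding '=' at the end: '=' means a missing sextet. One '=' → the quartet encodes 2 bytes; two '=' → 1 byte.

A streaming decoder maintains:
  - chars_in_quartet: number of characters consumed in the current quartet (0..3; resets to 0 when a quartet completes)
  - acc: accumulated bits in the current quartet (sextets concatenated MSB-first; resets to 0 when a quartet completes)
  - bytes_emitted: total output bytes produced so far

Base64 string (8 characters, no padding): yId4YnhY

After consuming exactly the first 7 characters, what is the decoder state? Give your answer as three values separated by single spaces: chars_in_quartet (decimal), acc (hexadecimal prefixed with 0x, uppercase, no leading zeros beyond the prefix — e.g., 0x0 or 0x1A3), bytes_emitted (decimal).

After char 0 ('y'=50): chars_in_quartet=1 acc=0x32 bytes_emitted=0
After char 1 ('I'=8): chars_in_quartet=2 acc=0xC88 bytes_emitted=0
After char 2 ('d'=29): chars_in_quartet=3 acc=0x3221D bytes_emitted=0
After char 3 ('4'=56): chars_in_quartet=4 acc=0xC88778 -> emit C8 87 78, reset; bytes_emitted=3
After char 4 ('Y'=24): chars_in_quartet=1 acc=0x18 bytes_emitted=3
After char 5 ('n'=39): chars_in_quartet=2 acc=0x627 bytes_emitted=3
After char 6 ('h'=33): chars_in_quartet=3 acc=0x189E1 bytes_emitted=3

Answer: 3 0x189E1 3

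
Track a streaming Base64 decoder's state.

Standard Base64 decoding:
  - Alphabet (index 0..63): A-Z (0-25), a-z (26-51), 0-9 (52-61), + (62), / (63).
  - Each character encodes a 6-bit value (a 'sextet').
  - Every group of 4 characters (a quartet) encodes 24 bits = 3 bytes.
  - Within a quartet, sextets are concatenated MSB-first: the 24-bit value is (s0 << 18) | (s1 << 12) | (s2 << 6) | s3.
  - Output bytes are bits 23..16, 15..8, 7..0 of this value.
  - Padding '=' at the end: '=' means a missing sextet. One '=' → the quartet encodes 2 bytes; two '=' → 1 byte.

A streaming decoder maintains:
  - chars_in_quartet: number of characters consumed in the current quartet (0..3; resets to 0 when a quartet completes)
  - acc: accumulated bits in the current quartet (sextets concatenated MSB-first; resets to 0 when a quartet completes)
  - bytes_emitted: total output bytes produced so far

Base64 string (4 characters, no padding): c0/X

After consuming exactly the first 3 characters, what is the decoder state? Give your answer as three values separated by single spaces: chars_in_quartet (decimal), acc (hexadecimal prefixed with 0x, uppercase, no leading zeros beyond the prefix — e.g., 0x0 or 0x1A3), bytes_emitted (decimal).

After char 0 ('c'=28): chars_in_quartet=1 acc=0x1C bytes_emitted=0
After char 1 ('0'=52): chars_in_quartet=2 acc=0x734 bytes_emitted=0
After char 2 ('/'=63): chars_in_quartet=3 acc=0x1CD3F bytes_emitted=0

Answer: 3 0x1CD3F 0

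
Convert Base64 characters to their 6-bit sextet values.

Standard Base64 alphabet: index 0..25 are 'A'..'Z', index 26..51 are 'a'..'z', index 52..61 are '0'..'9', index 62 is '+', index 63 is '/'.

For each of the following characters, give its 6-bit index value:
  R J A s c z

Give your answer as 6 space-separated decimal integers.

Answer: 17 9 0 44 28 51

Derivation:
'R': A..Z range, ord('R') − ord('A') = 17
'J': A..Z range, ord('J') − ord('A') = 9
'A': A..Z range, ord('A') − ord('A') = 0
's': a..z range, 26 + ord('s') − ord('a') = 44
'c': a..z range, 26 + ord('c') − ord('a') = 28
'z': a..z range, 26 + ord('z') − ord('a') = 51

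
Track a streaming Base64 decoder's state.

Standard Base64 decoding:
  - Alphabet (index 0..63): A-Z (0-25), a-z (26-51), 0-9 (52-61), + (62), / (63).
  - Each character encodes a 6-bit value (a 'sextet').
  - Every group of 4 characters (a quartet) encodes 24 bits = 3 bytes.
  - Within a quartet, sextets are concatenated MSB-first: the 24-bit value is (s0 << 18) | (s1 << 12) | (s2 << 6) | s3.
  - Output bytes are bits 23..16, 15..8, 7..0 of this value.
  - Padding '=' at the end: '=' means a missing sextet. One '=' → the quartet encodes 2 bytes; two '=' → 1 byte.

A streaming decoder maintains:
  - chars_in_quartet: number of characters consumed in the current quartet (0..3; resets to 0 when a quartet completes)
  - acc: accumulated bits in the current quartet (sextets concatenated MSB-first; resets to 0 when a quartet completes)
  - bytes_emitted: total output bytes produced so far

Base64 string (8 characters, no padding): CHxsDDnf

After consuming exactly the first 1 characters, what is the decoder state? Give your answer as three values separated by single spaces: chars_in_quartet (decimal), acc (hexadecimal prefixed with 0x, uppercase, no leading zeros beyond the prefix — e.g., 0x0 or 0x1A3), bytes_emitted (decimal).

After char 0 ('C'=2): chars_in_quartet=1 acc=0x2 bytes_emitted=0

Answer: 1 0x2 0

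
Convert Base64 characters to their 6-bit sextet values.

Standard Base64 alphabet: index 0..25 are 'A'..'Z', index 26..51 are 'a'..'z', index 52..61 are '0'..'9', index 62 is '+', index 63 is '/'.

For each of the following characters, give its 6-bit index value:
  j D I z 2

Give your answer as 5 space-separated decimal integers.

Answer: 35 3 8 51 54

Derivation:
'j': a..z range, 26 + ord('j') − ord('a') = 35
'D': A..Z range, ord('D') − ord('A') = 3
'I': A..Z range, ord('I') − ord('A') = 8
'z': a..z range, 26 + ord('z') − ord('a') = 51
'2': 0..9 range, 52 + ord('2') − ord('0') = 54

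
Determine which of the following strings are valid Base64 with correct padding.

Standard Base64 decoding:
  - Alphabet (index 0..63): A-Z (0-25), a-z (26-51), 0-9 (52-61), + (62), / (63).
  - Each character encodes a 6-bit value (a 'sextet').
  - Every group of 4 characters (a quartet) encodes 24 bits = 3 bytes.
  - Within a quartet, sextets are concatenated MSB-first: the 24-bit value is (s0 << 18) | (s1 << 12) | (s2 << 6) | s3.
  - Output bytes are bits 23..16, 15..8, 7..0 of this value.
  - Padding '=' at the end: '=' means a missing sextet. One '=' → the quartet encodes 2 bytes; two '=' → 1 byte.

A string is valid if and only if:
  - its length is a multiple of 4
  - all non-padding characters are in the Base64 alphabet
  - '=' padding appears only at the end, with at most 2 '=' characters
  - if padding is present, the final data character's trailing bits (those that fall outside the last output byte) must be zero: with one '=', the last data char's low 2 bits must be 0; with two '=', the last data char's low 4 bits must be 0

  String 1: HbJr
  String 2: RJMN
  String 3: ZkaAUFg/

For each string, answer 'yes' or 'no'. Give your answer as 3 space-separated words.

String 1: 'HbJr' → valid
String 2: 'RJMN' → valid
String 3: 'ZkaAUFg/' → valid

Answer: yes yes yes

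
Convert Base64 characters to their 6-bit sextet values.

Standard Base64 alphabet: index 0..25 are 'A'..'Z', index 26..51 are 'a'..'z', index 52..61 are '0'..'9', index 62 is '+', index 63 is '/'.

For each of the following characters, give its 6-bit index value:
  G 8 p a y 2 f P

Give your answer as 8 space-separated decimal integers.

'G': A..Z range, ord('G') − ord('A') = 6
'8': 0..9 range, 52 + ord('8') − ord('0') = 60
'p': a..z range, 26 + ord('p') − ord('a') = 41
'a': a..z range, 26 + ord('a') − ord('a') = 26
'y': a..z range, 26 + ord('y') − ord('a') = 50
'2': 0..9 range, 52 + ord('2') − ord('0') = 54
'f': a..z range, 26 + ord('f') − ord('a') = 31
'P': A..Z range, ord('P') − ord('A') = 15

Answer: 6 60 41 26 50 54 31 15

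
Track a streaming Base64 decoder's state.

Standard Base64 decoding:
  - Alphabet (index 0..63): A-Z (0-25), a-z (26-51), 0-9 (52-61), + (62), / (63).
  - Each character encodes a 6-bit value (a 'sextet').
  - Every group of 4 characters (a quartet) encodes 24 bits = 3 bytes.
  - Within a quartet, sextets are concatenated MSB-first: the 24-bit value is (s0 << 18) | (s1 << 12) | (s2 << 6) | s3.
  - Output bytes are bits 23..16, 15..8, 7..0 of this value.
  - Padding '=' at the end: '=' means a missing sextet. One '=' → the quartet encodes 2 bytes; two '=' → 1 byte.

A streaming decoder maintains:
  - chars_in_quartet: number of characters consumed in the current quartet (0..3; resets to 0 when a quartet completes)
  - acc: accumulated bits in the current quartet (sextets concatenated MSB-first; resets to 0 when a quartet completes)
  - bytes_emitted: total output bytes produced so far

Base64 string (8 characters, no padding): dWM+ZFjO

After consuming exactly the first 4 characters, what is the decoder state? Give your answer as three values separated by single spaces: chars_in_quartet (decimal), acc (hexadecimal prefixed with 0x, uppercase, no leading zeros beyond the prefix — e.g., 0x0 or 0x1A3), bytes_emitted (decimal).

Answer: 0 0x0 3

Derivation:
After char 0 ('d'=29): chars_in_quartet=1 acc=0x1D bytes_emitted=0
After char 1 ('W'=22): chars_in_quartet=2 acc=0x756 bytes_emitted=0
After char 2 ('M'=12): chars_in_quartet=3 acc=0x1D58C bytes_emitted=0
After char 3 ('+'=62): chars_in_quartet=4 acc=0x75633E -> emit 75 63 3E, reset; bytes_emitted=3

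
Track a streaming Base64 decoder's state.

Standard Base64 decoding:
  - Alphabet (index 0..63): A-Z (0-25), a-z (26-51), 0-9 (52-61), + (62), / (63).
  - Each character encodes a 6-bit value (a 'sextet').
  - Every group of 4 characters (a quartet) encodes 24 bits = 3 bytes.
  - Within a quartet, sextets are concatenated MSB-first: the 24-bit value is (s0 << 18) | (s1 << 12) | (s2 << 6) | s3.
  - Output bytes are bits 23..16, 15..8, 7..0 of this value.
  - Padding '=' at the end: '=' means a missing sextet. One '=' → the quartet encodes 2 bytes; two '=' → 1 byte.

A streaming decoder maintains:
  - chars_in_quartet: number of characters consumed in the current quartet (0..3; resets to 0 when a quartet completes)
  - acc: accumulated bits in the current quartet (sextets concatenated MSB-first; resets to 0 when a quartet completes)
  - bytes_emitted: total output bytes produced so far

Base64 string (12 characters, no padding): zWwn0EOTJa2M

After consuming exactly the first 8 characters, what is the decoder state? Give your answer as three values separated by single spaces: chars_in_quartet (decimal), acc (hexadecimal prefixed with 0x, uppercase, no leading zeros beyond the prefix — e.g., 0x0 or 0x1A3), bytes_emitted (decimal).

Answer: 0 0x0 6

Derivation:
After char 0 ('z'=51): chars_in_quartet=1 acc=0x33 bytes_emitted=0
After char 1 ('W'=22): chars_in_quartet=2 acc=0xCD6 bytes_emitted=0
After char 2 ('w'=48): chars_in_quartet=3 acc=0x335B0 bytes_emitted=0
After char 3 ('n'=39): chars_in_quartet=4 acc=0xCD6C27 -> emit CD 6C 27, reset; bytes_emitted=3
After char 4 ('0'=52): chars_in_quartet=1 acc=0x34 bytes_emitted=3
After char 5 ('E'=4): chars_in_quartet=2 acc=0xD04 bytes_emitted=3
After char 6 ('O'=14): chars_in_quartet=3 acc=0x3410E bytes_emitted=3
After char 7 ('T'=19): chars_in_quartet=4 acc=0xD04393 -> emit D0 43 93, reset; bytes_emitted=6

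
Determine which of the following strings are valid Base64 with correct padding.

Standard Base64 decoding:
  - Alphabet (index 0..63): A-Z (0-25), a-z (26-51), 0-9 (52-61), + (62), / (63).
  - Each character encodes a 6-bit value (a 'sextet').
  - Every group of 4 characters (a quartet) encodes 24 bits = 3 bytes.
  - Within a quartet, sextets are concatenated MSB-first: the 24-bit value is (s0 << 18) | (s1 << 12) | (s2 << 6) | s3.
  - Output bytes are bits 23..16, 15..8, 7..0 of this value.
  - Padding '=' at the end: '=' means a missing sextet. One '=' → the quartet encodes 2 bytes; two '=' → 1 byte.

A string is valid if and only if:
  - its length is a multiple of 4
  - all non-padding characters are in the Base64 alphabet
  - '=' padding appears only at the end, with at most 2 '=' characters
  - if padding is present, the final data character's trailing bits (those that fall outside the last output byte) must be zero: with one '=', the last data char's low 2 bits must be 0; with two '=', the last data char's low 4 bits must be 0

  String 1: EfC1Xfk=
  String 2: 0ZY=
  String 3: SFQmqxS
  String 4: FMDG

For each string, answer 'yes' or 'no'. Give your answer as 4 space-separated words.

Answer: yes yes no yes

Derivation:
String 1: 'EfC1Xfk=' → valid
String 2: '0ZY=' → valid
String 3: 'SFQmqxS' → invalid (len=7 not mult of 4)
String 4: 'FMDG' → valid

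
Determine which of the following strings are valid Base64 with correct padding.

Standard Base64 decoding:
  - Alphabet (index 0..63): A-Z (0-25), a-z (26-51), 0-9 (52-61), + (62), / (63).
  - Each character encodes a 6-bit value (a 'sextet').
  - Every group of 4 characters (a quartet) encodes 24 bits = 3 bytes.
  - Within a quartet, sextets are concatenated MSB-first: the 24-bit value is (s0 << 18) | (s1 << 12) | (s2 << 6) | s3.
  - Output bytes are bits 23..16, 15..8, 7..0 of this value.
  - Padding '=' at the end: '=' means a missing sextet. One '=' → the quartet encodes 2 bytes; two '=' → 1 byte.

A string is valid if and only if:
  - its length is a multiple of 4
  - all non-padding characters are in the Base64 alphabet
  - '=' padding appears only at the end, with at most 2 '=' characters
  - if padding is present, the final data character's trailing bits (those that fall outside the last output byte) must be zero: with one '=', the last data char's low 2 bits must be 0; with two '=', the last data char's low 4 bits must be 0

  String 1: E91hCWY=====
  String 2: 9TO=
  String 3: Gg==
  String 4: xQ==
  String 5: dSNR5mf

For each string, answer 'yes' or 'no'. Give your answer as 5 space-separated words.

Answer: no no yes yes no

Derivation:
String 1: 'E91hCWY=====' → invalid (5 pad chars (max 2))
String 2: '9TO=' → invalid (bad trailing bits)
String 3: 'Gg==' → valid
String 4: 'xQ==' → valid
String 5: 'dSNR5mf' → invalid (len=7 not mult of 4)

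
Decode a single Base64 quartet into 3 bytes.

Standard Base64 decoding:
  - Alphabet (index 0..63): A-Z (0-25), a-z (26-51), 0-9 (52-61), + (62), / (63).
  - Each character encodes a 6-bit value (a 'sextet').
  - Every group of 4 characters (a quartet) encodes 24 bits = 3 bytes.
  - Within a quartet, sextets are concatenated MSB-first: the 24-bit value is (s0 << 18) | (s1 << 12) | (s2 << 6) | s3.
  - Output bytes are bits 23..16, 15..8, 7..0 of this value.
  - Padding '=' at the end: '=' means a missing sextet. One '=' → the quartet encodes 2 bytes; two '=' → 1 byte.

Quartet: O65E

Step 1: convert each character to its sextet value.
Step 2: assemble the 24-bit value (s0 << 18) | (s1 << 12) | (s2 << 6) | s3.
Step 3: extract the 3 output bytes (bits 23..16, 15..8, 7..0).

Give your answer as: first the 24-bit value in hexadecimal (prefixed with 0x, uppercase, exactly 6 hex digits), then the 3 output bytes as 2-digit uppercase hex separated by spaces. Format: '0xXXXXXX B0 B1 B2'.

Answer: 0x3BAE44 3B AE 44

Derivation:
Sextets: O=14, 6=58, 5=57, E=4
24-bit: (14<<18) | (58<<12) | (57<<6) | 4
      = 0x380000 | 0x03A000 | 0x000E40 | 0x000004
      = 0x3BAE44
Bytes: (v>>16)&0xFF=3B, (v>>8)&0xFF=AE, v&0xFF=44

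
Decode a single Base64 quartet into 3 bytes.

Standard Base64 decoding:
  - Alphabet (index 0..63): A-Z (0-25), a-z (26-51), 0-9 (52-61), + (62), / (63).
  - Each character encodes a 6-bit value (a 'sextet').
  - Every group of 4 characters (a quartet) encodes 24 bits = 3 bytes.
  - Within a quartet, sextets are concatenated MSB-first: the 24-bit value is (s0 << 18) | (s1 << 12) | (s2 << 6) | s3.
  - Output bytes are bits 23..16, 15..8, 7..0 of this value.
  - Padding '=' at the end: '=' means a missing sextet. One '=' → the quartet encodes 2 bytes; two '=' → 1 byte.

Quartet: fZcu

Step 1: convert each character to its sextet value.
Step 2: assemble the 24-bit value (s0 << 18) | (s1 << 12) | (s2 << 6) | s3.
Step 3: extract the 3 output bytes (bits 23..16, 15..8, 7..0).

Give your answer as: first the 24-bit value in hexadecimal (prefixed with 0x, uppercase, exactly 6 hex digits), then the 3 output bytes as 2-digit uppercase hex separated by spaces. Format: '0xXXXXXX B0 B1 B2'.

Answer: 0x7D972E 7D 97 2E

Derivation:
Sextets: f=31, Z=25, c=28, u=46
24-bit: (31<<18) | (25<<12) | (28<<6) | 46
      = 0x7C0000 | 0x019000 | 0x000700 | 0x00002E
      = 0x7D972E
Bytes: (v>>16)&0xFF=7D, (v>>8)&0xFF=97, v&0xFF=2E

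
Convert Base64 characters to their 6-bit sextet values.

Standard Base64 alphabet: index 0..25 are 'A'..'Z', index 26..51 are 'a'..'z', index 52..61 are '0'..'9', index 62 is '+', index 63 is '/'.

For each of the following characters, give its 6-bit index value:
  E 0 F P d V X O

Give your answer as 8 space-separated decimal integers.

'E': A..Z range, ord('E') − ord('A') = 4
'0': 0..9 range, 52 + ord('0') − ord('0') = 52
'F': A..Z range, ord('F') − ord('A') = 5
'P': A..Z range, ord('P') − ord('A') = 15
'd': a..z range, 26 + ord('d') − ord('a') = 29
'V': A..Z range, ord('V') − ord('A') = 21
'X': A..Z range, ord('X') − ord('A') = 23
'O': A..Z range, ord('O') − ord('A') = 14

Answer: 4 52 5 15 29 21 23 14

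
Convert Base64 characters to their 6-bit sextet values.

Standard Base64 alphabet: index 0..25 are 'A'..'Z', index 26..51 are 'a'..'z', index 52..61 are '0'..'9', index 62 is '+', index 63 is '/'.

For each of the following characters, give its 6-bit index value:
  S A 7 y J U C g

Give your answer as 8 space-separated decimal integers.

Answer: 18 0 59 50 9 20 2 32

Derivation:
'S': A..Z range, ord('S') − ord('A') = 18
'A': A..Z range, ord('A') − ord('A') = 0
'7': 0..9 range, 52 + ord('7') − ord('0') = 59
'y': a..z range, 26 + ord('y') − ord('a') = 50
'J': A..Z range, ord('J') − ord('A') = 9
'U': A..Z range, ord('U') − ord('A') = 20
'C': A..Z range, ord('C') − ord('A') = 2
'g': a..z range, 26 + ord('g') − ord('a') = 32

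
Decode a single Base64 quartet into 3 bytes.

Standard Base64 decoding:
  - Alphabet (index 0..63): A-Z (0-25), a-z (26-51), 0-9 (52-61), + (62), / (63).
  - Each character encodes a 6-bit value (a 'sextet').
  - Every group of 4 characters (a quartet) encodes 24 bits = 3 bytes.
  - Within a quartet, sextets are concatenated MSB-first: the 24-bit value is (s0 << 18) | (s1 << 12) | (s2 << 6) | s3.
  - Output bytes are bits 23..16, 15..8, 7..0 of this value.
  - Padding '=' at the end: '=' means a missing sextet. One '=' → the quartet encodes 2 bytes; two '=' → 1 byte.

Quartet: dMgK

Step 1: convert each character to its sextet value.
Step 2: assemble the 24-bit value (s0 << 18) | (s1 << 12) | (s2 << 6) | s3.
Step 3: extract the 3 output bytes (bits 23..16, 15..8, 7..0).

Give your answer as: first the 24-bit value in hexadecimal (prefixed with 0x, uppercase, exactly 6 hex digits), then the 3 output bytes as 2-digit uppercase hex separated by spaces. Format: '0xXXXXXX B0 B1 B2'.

Answer: 0x74C80A 74 C8 0A

Derivation:
Sextets: d=29, M=12, g=32, K=10
24-bit: (29<<18) | (12<<12) | (32<<6) | 10
      = 0x740000 | 0x00C000 | 0x000800 | 0x00000A
      = 0x74C80A
Bytes: (v>>16)&0xFF=74, (v>>8)&0xFF=C8, v&0xFF=0A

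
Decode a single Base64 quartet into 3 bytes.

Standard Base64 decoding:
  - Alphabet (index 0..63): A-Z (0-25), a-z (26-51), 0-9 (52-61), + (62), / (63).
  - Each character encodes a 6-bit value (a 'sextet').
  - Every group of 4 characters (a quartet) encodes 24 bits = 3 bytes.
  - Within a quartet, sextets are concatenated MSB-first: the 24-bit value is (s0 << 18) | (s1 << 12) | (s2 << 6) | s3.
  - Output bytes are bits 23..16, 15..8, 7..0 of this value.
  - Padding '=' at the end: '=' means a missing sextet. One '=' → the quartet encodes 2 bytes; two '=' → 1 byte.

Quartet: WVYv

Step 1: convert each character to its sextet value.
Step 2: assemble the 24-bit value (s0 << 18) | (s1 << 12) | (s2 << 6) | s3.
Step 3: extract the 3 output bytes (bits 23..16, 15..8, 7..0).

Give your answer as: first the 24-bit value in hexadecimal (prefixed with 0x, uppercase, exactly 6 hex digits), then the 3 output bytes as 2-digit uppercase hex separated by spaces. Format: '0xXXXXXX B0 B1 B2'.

Sextets: W=22, V=21, Y=24, v=47
24-bit: (22<<18) | (21<<12) | (24<<6) | 47
      = 0x580000 | 0x015000 | 0x000600 | 0x00002F
      = 0x59562F
Bytes: (v>>16)&0xFF=59, (v>>8)&0xFF=56, v&0xFF=2F

Answer: 0x59562F 59 56 2F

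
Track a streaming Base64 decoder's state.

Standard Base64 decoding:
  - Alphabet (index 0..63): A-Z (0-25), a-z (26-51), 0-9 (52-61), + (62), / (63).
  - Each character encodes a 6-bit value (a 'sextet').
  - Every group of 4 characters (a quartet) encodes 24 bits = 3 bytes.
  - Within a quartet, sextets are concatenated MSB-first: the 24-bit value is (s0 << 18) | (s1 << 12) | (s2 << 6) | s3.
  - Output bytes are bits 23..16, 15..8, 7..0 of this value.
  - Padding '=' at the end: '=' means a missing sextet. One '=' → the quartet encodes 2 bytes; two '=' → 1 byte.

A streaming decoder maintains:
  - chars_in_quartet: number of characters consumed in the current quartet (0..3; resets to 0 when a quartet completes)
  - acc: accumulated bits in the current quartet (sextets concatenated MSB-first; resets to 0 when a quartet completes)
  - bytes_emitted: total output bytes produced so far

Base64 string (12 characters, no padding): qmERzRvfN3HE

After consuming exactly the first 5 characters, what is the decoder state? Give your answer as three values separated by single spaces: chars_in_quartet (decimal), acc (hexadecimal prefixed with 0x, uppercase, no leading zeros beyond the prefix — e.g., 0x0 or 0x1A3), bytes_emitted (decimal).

After char 0 ('q'=42): chars_in_quartet=1 acc=0x2A bytes_emitted=0
After char 1 ('m'=38): chars_in_quartet=2 acc=0xAA6 bytes_emitted=0
After char 2 ('E'=4): chars_in_quartet=3 acc=0x2A984 bytes_emitted=0
After char 3 ('R'=17): chars_in_quartet=4 acc=0xAA6111 -> emit AA 61 11, reset; bytes_emitted=3
After char 4 ('z'=51): chars_in_quartet=1 acc=0x33 bytes_emitted=3

Answer: 1 0x33 3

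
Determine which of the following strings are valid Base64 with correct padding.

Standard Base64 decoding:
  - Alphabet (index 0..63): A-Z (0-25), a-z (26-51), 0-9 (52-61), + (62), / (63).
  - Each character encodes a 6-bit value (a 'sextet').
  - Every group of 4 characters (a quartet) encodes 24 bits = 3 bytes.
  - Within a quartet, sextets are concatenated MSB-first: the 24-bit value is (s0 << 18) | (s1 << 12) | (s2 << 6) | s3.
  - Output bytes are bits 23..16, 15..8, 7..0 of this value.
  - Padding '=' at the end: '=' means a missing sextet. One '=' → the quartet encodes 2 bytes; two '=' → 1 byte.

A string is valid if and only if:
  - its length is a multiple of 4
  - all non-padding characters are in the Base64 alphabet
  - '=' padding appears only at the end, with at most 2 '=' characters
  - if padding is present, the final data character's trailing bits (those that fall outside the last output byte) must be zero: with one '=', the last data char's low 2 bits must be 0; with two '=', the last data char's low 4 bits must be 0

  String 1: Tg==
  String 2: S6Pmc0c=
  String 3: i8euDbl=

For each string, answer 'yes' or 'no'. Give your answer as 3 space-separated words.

Answer: yes yes no

Derivation:
String 1: 'Tg==' → valid
String 2: 'S6Pmc0c=' → valid
String 3: 'i8euDbl=' → invalid (bad trailing bits)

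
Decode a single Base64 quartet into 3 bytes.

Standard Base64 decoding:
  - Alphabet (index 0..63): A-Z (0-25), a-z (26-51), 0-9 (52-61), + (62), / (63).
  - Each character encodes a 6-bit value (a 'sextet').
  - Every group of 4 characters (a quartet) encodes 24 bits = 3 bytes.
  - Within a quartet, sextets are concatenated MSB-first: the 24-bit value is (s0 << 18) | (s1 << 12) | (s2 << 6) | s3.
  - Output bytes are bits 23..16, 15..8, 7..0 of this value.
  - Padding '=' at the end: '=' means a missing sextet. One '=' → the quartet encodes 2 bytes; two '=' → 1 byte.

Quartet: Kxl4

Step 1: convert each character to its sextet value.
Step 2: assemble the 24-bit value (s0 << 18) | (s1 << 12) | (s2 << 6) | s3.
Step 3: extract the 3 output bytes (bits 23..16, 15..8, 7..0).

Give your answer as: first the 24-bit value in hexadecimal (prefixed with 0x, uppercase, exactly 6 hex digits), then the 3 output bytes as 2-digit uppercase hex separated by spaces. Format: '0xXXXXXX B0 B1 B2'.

Sextets: K=10, x=49, l=37, 4=56
24-bit: (10<<18) | (49<<12) | (37<<6) | 56
      = 0x280000 | 0x031000 | 0x000940 | 0x000038
      = 0x2B1978
Bytes: (v>>16)&0xFF=2B, (v>>8)&0xFF=19, v&0xFF=78

Answer: 0x2B1978 2B 19 78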